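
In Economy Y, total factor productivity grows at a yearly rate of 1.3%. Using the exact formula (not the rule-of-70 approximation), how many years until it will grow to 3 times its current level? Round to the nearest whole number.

85 years

t = ln(3) / ln(1 + 0.013) = 1.0986 / 0.012916 ≈ 85.06.
≈ 85 years.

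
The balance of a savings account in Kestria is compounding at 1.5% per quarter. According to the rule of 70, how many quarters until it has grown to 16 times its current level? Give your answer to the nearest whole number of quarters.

Doubling time ≈ 70/1.5 = 46.67 quarters.
16 = 2^4, so 4 doublings → 187 quarters.

around 187 quarters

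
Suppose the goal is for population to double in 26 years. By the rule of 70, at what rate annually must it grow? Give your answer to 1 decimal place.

≈ 2.7% annually

70 / 26 ≈ 2.69, so about 2.7% annually.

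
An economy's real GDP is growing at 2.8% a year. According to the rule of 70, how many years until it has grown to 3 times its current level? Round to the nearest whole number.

At 2.8% it doubles every 70/2.8 ≈ 25.00 years.
3× is log₂ 3 ≈ 1.58 doublings, so ≈ 1.58 × 25.00 = 40 years.

≈ 40 years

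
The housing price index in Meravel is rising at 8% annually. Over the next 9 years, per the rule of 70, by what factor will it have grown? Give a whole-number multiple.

≈ 2 times

At 8% one doubling takes ≈ 8.75 years; 9 years is 1 of them, so ×2.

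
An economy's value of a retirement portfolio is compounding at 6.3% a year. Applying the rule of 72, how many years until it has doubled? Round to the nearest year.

72/6.3 ≈ 11.43, so it doubles roughly every 11 years.

≈ 11 years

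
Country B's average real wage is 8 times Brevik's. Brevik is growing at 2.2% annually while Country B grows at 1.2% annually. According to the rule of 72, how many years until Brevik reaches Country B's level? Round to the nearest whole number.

about 216 years

Brevik gains on Country B at 2.2% − 1.2% = 1 point a year.
At that relative rate the gap halves every 72/1 ≈ 72.00 years.
An 8 times gap closes after 3 halvings: 3 × 72.00 ≈ 216 years.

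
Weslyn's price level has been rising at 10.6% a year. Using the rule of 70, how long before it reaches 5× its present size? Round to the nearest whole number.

Doubling time ≈ 70/10.6 = 6.60 years.
Reaching 5× takes log₂(5) ≈ 2.32 doublings.
2.32 × 6.60 ≈ 15 years.

about 15 years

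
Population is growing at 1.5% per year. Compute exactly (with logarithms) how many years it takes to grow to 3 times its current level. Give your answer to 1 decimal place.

73.8 years

t = ln(3) / ln(1 + 0.015) = 1.0986 / 0.014889 ≈ 73.79.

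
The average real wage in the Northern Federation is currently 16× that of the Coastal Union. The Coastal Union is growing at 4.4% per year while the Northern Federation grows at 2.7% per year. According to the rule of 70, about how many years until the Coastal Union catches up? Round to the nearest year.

about 165 years

the Coastal Union gains on the Northern Federation at 4.4% − 2.7% = 1.7 points a year.
At that relative rate the gap halves every 70/1.7 ≈ 41.18 years.
A 16× gap closes after 4 halvings: 4 × 41.18 ≈ 165 years.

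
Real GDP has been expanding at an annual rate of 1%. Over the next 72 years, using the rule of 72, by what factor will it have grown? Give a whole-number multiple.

72/1 ≈ 72.00 years per doubling.
72 years fits 1 doubling: 2^1 = 2.

2 times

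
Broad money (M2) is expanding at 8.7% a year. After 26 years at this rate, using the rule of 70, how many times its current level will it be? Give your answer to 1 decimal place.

roughly 9.4 times

Doubling time ≈ 70/8.7 = 8.05 years.
26 years / 8.05 ≈ 3.23 doublings → factor 2^3.23 ≈ 9.4.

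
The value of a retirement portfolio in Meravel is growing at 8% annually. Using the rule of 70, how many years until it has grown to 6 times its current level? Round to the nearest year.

about 23 years

Doubling time ≈ 70/8 = 8.75 years.
Reaching 6× takes log₂(6) ≈ 2.58 doublings.
2.58 × 8.75 ≈ 23 years.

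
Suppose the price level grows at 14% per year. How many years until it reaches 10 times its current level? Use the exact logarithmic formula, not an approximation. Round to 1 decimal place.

t = ln(10) / ln(1 + 0.14) = 2.3026 / 0.131028 ≈ 17.57.

17.6 years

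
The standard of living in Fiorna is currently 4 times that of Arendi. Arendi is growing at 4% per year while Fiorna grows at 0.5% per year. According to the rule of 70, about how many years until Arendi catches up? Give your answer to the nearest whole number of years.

Arendi gains on Fiorna at 4% − 0.5% = 3.5 points a year.
At that relative rate the gap halves every 70/3.5 ≈ 20.00 years.
A 4 times gap closes after 2 halvings: 2 × 20.00 ≈ 40 years.

roughly 40 years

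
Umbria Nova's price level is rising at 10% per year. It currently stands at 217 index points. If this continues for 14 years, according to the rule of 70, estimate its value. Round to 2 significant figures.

Doubling time ≈ 70/10 = 7.00 years.
14 years is 14/7.00 ≈ 2.00 doublings, a factor of 2^2.00 ≈ 4.00.
217 × 4.00 ≈ 870 index points.

about 870 index points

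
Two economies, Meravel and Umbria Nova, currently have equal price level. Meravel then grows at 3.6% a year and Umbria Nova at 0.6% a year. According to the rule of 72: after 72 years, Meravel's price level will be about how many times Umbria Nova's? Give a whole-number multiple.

8 times

Meravel pulls ahead at 3 pp per year, so the ratio doubles every 72/3 ≈ 24.00 years.
In 72 years that's 3.00 doublings: 2^3.00 ≈ 8.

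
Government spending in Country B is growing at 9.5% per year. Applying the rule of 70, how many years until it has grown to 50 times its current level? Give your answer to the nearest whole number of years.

roughly 42 years

Doubling time ≈ 70/9.5 = 7.37 years.
50× is log₂ 50 ≈ 5.64 doublings, so ≈ 5.64 × 7.37 = 42 years.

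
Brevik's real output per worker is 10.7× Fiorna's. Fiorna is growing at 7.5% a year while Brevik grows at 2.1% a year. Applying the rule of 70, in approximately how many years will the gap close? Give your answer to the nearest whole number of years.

What matters is the difference: 5.4 pp.
Rule of 70 on the gap: the ratio halves every 70/5.4 ≈ 12.96 years.
A 10.7× gap takes log₂(10.7) ≈ 3.42 halvings to close: 3.42 × 12.96 ≈ 44 years.

approximately 44 years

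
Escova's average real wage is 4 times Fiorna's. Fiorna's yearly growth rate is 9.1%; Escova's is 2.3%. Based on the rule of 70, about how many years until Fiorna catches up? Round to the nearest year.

≈ 21 years

Fiorna gains on Escova at 9.1% − 2.3% = 6.8 points a year.
At that relative rate the gap halves every 70/6.8 ≈ 10.29 years.
A 4 times gap closes after 2 halvings: 2 × 10.29 ≈ 21 years.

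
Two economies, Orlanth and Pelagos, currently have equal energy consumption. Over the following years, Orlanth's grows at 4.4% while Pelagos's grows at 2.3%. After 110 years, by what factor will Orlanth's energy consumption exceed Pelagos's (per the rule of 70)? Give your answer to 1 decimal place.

Rate gap = 4.4% − 2.3% = 2.1 points.
The ratio doubles every 70/2.1 ≈ 33.33 years.
110/33.33 ≈ 3.30 doublings → ratio ≈ 2^3.30 ≈ 9.8.

around 9.8 times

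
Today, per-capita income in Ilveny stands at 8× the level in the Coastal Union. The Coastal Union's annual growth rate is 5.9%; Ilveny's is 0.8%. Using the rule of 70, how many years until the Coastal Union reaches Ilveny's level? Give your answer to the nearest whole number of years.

41 years

The growth-rate gap is 5.9% − 0.8% = 5.1 percentage points.
So the ratio between them halves every 70/5.1 ≈ 13.73 years.
An 8× gap closes after 3 halvings: 3 × 13.73 ≈ 41 years.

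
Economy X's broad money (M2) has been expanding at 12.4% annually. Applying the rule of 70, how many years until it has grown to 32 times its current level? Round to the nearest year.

At 12.4% it doubles every 70/12.4 ≈ 5.65 years.
32 = 2^5, so 5 doublings → 28 years.

around 28 years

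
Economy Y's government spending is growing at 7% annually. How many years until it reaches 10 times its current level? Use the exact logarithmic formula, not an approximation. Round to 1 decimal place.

t = ln(10) / ln(1 + 0.07) = 2.3026 / 0.067659 ≈ 34.03.

34.0 years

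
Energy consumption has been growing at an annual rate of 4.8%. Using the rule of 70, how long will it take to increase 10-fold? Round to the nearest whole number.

about 48 years

At 4.8% it doubles every 70/4.8 ≈ 14.58 years.
10× is log₂ 10 ≈ 3.32 doublings, so ≈ 3.32 × 14.58 = 48 years.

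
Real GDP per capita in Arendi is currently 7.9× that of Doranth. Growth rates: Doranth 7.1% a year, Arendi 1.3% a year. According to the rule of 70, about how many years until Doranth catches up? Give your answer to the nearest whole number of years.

about 36 years

What matters is the difference: 5.8 pp.
Rule of 70 on the gap: the ratio halves every 70/5.8 ≈ 12.07 years.
A 7.9× gap takes log₂(7.9) ≈ 2.98 halvings to close: 2.98 × 12.07 ≈ 36 years.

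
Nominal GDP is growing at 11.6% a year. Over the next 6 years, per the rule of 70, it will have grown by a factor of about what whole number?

At 11.6% one doubling takes ≈ 6.03 years; 6 years is 1 of them, so ×2.

2 times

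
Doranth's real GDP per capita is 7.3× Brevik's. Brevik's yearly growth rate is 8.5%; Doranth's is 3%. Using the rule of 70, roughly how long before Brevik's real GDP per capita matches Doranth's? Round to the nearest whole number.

37 years

Brevik gains on Doranth at 8.5% − 3% = 5.5 points a year.
At that relative rate the gap halves every 70/5.5 ≈ 12.73 years.
A 7.3× gap takes log₂(7.3) ≈ 2.87 halvings to close: 2.87 × 12.73 ≈ 37 years.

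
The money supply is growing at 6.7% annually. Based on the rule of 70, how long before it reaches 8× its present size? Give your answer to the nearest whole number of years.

roughly 31 years

Doubling time ≈ 70/6.7 = 10.45 years.
Getting to 8× needs 3 doublings: 3 × 10.45 ≈ 31 years.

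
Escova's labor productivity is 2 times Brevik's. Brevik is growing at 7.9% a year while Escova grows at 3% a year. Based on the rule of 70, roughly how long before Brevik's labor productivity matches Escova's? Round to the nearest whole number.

approximately 14 years

What matters is the difference: 4.9 pp.
Rule of 70 on the gap: the ratio halves every 70/4.9 ≈ 14.29 years.
A 2 times gap closes after 1 halving: 1 × 14.29 ≈ 14 years.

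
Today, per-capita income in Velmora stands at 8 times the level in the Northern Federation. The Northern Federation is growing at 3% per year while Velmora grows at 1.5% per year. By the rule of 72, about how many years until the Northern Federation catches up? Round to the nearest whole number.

The growth-rate gap is 3% − 1.5% = 1.5 percentage points.
So the ratio between them halves every 72/1.5 ≈ 48.00 years.
An 8 times gap closes after 3 halvings: 3 × 48.00 ≈ 144 years.

around 144 years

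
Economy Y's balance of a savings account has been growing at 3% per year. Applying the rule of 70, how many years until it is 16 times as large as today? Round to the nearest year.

≈ 93 years

Doubling time ≈ 70/3 = 23.33 years.
16× is 4 doublings, so 4 × 23.33 ≈ 93 years.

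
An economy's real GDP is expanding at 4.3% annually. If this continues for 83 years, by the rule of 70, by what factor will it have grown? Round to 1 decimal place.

Doubles every ≈ 16.28 years (70/4.3).
83 years is 5.10 doublings; 2^5.10 ≈ 34.3×.

about 34.3 times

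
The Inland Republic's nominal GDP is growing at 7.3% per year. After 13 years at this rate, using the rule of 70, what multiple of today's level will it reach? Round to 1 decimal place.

around 2.6 times

Doubling time ≈ 70/7.3 = 9.59 years.
13 years / 9.59 ≈ 1.36 doublings → factor 2^1.36 ≈ 2.6.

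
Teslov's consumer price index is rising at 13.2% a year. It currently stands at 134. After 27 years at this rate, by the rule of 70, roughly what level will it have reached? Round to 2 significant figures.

It doubles every 70/13.2 ≈ 5.30 years, so 27 years is 5.09 doublings.
2^5.09 ≈ 34.06; 134 × 34.06 ≈ 4600.

≈ 4600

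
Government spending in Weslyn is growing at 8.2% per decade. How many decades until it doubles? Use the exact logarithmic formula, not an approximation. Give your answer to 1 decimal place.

t = ln(2) / ln(1 + 0.082) = 0.6931 / 0.078811 ≈ 8.79.

8.8 decades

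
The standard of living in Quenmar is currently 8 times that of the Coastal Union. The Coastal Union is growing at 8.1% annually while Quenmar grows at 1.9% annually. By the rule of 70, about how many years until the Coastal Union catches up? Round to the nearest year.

The growth-rate gap is 8.1% − 1.9% = 6.2 percentage points.
So the ratio between them halves every 70/6.2 ≈ 11.29 years.
An 8 times gap closes after 3 halvings: 3 × 11.29 ≈ 34 years.

≈ 34 years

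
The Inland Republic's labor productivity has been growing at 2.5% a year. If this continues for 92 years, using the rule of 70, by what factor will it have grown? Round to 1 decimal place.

9.8 times

Doubles every ≈ 28.00 years (70/2.5).
92 years is 3.29 doublings; 2^3.29 ≈ 9.8×.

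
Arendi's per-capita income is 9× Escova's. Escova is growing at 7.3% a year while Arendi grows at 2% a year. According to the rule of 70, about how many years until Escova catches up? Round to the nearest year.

roughly 42 years

What matters is the difference: 5.3 pp.
Rule of 70 on the gap: the ratio halves every 70/5.3 ≈ 13.21 years.
A 9× gap takes log₂(9) ≈ 3.17 halvings to close: 3.17 × 13.21 ≈ 42 years.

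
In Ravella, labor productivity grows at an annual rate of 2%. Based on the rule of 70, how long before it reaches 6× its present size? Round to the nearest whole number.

At 2% it doubles every 70/2 ≈ 35.00 years.
Reaching 6× takes log₂(6) ≈ 2.58 doublings.
2.58 × 35.00 ≈ 90 years.

around 90 years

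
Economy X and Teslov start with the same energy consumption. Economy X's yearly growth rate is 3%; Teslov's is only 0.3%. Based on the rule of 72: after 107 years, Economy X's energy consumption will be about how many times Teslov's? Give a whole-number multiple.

16 times

Rate gap = 3% − 0.3% = 2.7 points.
The ratio doubles every 72/2.7 ≈ 26.67 years.
107/26.67 ≈ 4.01 doublings → ratio ≈ 2^4.01 ≈ 16.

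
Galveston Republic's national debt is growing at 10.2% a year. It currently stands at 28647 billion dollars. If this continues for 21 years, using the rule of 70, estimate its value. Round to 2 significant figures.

approximately 240000 billion dollars

It doubles every 70/10.2 ≈ 6.86 years, so 21 years is 3.06 doublings.
2^3.06 ≈ 8.34; 28647 × 8.34 ≈ 240000 billion dollars.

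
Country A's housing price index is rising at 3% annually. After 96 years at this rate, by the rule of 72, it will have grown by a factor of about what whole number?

about 16 times

At 3% one doubling takes ≈ 24.00 years; 96 years is 4 of them, so ×16.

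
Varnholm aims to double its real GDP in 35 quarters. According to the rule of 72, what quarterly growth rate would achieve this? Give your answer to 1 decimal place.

72 / 35 ≈ 2.06, so about 2.1% per quarter.

approximately 2.1%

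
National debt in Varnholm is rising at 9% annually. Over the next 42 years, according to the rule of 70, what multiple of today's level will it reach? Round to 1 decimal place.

Doubles every ≈ 7.78 years (70/9).
42 years is 5.40 doublings; 2^5.40 ≈ 42.2×.

around 42.2 times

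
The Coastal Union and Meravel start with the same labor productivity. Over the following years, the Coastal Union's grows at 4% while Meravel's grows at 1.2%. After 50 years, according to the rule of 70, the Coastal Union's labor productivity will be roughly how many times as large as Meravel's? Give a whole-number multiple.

Only the 2.8-point difference matters.
70/2.8 ≈ 25.00 years per doubling of the ratio; 50 years gives 2.00 doublings, so ≈ 4×.

approximately 4 times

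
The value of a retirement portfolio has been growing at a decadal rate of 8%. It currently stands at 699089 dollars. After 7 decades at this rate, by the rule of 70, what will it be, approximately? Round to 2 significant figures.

approximately 1200000 dollars

It doubles every 70/8 ≈ 8.75 decades, so 7 decades is 0.80 doublings.
2^0.80 ≈ 1.74; 699089 × 1.74 ≈ 1200000 dollars.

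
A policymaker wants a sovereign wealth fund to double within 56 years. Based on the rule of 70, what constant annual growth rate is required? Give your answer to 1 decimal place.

about 1.3%

70 / 56 ≈ 1.25, so about 1.3% annually.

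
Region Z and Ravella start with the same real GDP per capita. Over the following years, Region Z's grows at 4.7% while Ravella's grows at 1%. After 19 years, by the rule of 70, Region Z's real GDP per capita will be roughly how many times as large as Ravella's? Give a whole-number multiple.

about 2 times

Rate gap = 4.7% − 1% = 3.7 points.
The ratio doubles every 70/3.7 ≈ 18.92 years.
19/18.92 ≈ 1.00 doublings → ratio ≈ 2^1.00 ≈ 2.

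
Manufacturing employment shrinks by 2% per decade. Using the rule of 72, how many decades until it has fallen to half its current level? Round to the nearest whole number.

The rule works in reverse for decay: 72/2 ≈ 36.00 decades to halve.

about 36 decades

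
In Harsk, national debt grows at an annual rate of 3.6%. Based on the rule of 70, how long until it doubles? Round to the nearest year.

70/3.6 ≈ 19.44, so it doubles roughly every 19 years.

around 19 years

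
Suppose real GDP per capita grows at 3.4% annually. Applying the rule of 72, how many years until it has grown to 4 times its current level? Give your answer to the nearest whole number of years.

≈ 42 years

At 3.4% it doubles every 72/3.4 ≈ 21.18 years.
4× is 2 doublings, so 2 × 21.18 ≈ 42 years.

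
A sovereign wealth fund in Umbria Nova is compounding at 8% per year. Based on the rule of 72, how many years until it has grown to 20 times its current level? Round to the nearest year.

about 39 years

One doubling takes 72/8 = 9.00 years.
20× is log₂ 20 ≈ 4.32 doublings, so ≈ 4.32 × 9.00 = 39 years.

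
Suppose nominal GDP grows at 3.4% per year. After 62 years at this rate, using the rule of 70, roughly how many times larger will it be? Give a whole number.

roughly 8 times

Doubling time ≈ 70/3.4 = 20.59 years.
62/20.59 ≈ 3 doublings, so about 2^3 = 8×.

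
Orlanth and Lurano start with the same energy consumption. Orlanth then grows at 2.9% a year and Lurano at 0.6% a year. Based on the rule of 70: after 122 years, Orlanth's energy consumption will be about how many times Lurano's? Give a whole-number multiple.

Orlanth pulls ahead at 2.3 pp per year, so the ratio doubles every 70/2.3 ≈ 30.43 years.
In 122 years that's 4.01 doublings: 2^4.01 ≈ 16.

roughly 16 times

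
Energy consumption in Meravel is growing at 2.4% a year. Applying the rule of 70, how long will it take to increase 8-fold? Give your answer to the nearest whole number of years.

At 2.4% it doubles every 70/2.4 ≈ 29.17 years.
8 = 2^3, so 3 doublings → 88 years.

approximately 88 years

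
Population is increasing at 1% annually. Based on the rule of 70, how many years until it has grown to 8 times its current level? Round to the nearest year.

around 210 years

One doubling takes 70/1 = 70.00 years.
8 = 2^3, so 3 doublings → 210 years.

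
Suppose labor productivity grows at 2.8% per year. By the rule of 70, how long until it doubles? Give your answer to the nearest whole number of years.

around 25 years

At 2.8%, doubling takes about 70/2.8 = 25.00 years.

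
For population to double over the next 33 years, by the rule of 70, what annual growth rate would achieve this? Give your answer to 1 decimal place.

2.1% a year

70 / 33 ≈ 2.12, so about 2.1% a year.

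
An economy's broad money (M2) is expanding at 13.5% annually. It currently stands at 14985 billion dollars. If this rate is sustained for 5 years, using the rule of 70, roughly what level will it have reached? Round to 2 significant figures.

Doubling time ≈ 70/13.5 = 5.19 years.
5 years is 5/5.19 ≈ 0.96 doublings, a factor of 2^0.96 ≈ 1.95.
14985 × 1.95 ≈ 29000 billion dollars.

roughly 29000 billion dollars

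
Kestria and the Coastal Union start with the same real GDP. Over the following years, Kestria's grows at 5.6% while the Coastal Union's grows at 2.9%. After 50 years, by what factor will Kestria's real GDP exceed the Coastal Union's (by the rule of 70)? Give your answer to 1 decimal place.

Rate gap = 5.6% − 2.9% = 2.7 points.
The ratio doubles every 70/2.7 ≈ 25.93 years.
50/25.93 ≈ 1.93 doublings → ratio ≈ 2^1.93 ≈ 3.8.

about 3.8 times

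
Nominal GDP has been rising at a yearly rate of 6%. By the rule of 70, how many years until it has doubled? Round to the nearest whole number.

Doubling time ≈ 70 / 6 = 11.67 years.

roughly 12 years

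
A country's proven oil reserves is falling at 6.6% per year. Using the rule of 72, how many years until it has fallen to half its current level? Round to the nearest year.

The rule works in reverse for decay: 72/6.6 ≈ 10.91 years to halve.

about 11 years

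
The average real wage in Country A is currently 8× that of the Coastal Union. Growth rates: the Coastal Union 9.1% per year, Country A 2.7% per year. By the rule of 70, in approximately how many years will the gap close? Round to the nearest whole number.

roughly 33 years

What matters is the difference: 6.4 pp.
Rule of 70 on the gap: the ratio halves every 70/6.4 ≈ 10.94 years.
An 8× gap closes after 3 halvings: 3 × 10.94 ≈ 33 years.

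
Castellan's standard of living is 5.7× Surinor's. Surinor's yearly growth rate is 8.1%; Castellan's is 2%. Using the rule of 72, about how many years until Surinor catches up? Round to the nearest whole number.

≈ 30 years

What matters is the difference: 6.1 pp.
Rule of 72 on the gap: the ratio halves every 72/6.1 ≈ 11.80 years.
A 5.7× gap takes log₂(5.7) ≈ 2.51 halvings to close: 2.51 × 11.80 ≈ 30 years.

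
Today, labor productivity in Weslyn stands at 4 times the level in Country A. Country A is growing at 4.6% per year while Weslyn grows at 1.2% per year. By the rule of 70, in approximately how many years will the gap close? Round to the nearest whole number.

Country A gains on Weslyn at 4.6% − 1.2% = 3.4 points a year.
At that relative rate the gap halves every 70/3.4 ≈ 20.59 years.
A 4 times gap closes after 2 halvings: 2 × 20.59 ≈ 41 years.

41 years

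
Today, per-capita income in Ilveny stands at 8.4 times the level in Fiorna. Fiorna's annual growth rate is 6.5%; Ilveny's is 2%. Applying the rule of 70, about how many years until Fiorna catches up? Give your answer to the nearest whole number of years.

≈ 48 years

What matters is the difference: 4.5 pp.
Rule of 70 on the gap: the ratio halves every 70/4.5 ≈ 15.56 years.
An 8.4 times gap takes log₂(8.4) ≈ 3.07 halvings to close: 3.07 × 15.56 ≈ 48 years.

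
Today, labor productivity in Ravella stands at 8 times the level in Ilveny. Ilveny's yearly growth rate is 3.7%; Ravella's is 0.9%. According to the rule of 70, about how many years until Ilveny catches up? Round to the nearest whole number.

The growth-rate gap is 3.7% − 0.9% = 2.8 percentage points.
So the ratio between them halves every 70/2.8 ≈ 25.00 years.
An 8 times gap closes after 3 halvings: 3 × 25.00 ≈ 75 years.

75 years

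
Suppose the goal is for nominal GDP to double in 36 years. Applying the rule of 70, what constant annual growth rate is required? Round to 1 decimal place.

≈ 1.9%

70 / 36 ≈ 1.94, so about 1.9% annually.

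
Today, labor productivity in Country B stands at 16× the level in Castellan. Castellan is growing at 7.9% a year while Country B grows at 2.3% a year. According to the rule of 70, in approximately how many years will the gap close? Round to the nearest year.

≈ 50 years

The growth-rate gap is 7.9% − 2.3% = 5.6 percentage points.
So the ratio between them halves every 70/5.6 ≈ 12.50 years.
A 16× gap closes after 4 halvings: 4 × 12.50 ≈ 50 years.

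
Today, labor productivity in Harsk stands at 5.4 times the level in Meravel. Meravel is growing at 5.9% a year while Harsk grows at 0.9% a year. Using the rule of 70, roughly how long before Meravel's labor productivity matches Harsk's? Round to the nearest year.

approximately 34 years

What matters is the difference: 5 pp.
Rule of 70 on the gap: the ratio halves every 70/5 ≈ 14.00 years.
A 5.4 times gap takes log₂(5.4) ≈ 2.43 halvings to close: 2.43 × 14.00 ≈ 34 years.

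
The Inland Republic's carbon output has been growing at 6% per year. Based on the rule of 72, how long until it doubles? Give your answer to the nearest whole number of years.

about 12 years

72/6 ≈ 12.00, so it doubles roughly every 12 years.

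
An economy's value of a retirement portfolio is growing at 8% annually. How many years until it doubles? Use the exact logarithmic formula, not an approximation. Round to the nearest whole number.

9 years

t = ln(2) / ln(1 + 0.08) = 0.6931 / 0.076961 ≈ 9.01.
≈ 9 years.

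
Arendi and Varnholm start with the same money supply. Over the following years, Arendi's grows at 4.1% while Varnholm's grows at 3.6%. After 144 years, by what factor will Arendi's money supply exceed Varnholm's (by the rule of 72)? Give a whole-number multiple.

roughly 2 times

Rate gap = 4.1% − 3.6% = 0.5 points.
The ratio doubles every 72/0.5 ≈ 144.00 years.
144/144.00 ≈ 1.00 doublings → ratio ≈ 2^1.00 ≈ 2.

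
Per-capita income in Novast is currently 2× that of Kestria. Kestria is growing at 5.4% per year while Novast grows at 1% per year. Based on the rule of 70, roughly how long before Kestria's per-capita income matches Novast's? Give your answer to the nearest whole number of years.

What matters is the difference: 4.4 pp.
Rule of 70 on the gap: the ratio halves every 70/4.4 ≈ 15.91 years.
A 2× gap closes after 1 halving: 1 × 15.91 ≈ 16 years.

around 16 years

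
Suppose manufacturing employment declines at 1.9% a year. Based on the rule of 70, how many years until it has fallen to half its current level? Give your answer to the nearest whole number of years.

≈ 37 years

Halving time ≈ 70 / 1.9 = 36.84 → 37 years.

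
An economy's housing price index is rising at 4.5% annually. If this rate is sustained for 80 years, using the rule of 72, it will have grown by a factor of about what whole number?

72/4.5 ≈ 16.00 years per doubling.
80 years fits 5 doublings: 2^5 = 32.

≈ 32 times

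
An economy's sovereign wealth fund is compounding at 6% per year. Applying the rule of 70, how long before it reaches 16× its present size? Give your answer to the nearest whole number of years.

At 6% it doubles every 70/6 ≈ 11.67 years.
16× is 4 doublings, so 4 × 11.67 ≈ 47 years.

around 47 years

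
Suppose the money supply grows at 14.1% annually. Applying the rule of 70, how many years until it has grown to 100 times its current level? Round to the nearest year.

Doubling time ≈ 70/14.1 = 4.96 years.
100× is log₂ 100 ≈ 6.64 doublings, so ≈ 6.64 × 4.96 = 33 years.

roughly 33 years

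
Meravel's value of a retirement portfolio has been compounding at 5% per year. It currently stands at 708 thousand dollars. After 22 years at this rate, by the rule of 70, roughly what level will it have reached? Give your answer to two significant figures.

It doubles every 70/5 ≈ 14.00 years, so 22 years is 1.57 doublings.
2^1.57 ≈ 2.97; 708 × 2.97 ≈ 2100 thousand dollars.

≈ 2100 thousand dollars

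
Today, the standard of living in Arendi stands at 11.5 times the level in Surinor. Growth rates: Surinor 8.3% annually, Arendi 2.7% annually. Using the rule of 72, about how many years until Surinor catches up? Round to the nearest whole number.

roughly 45 years

The growth-rate gap is 8.3% − 2.7% = 5.6 percentage points.
So the ratio between them halves every 72/5.6 ≈ 12.86 years.
An 11.5 times gap takes log₂(11.5) ≈ 3.52 halvings to close: 3.52 × 12.86 ≈ 45 years.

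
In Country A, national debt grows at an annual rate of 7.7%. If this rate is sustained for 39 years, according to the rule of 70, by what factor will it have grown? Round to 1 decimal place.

Doubles every ≈ 9.09 years (70/7.7).
39 years is 4.29 doublings; 2^4.29 ≈ 19.6×.

about 19.6 times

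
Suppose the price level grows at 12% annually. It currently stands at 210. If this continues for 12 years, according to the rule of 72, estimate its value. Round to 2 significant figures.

approximately 840

Doubling time ≈ 72/12 = 6.00 years.
12 years is 12/6.00 ≈ 2.00 doublings, a factor of 2^2.00 ≈ 4.00.
210 × 4.00 ≈ 840.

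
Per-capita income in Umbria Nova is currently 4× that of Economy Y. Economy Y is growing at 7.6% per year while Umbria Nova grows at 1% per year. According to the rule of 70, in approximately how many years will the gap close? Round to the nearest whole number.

Economy Y gains on Umbria Nova at 7.6% − 1% = 6.6 points a year.
At that relative rate the gap halves every 70/6.6 ≈ 10.61 years.
A 4× gap closes after 2 halvings: 2 × 10.61 ≈ 21 years.

≈ 21 years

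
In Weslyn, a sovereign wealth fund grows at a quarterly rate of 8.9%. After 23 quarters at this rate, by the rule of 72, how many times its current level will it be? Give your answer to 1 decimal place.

Doubling time ≈ 72/8.9 = 8.09 quarters.
23 quarters / 8.09 ≈ 2.84 doublings → factor 2^2.84 ≈ 7.2.

≈ 7.2 times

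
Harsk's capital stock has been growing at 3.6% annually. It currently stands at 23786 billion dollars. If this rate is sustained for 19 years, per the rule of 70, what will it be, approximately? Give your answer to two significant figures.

Doubling time ≈ 70/3.6 = 19.44 years.
19 years is 19/19.44 ≈ 0.98 doublings, a factor of 2^0.98 ≈ 1.97.
23786 × 1.97 ≈ 47000 billion dollars.

about 47000 billion dollars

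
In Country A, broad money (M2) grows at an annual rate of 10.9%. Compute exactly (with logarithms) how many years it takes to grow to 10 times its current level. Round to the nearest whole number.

t = ln(10) / ln(1 + 0.109) = 2.3026 / 0.103459 ≈ 22.26.
≈ 22 years.

22 years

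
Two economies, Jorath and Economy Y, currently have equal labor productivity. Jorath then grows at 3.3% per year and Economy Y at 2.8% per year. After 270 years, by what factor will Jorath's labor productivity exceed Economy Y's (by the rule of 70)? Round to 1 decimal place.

≈ 3.8 times

Only the 0.5-point difference matters.
70/0.5 ≈ 140.00 years per doubling of the ratio; 270 years gives 1.93 doublings, so ≈ 3.8×.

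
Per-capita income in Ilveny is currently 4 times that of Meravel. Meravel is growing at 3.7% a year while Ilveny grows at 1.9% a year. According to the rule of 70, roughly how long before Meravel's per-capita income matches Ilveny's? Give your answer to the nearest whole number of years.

≈ 78 years

The growth-rate gap is 3.7% − 1.9% = 1.8 percentage points.
So the ratio between them halves every 70/1.8 ≈ 38.89 years.
A 4 times gap closes after 2 halvings: 2 × 38.89 ≈ 78 years.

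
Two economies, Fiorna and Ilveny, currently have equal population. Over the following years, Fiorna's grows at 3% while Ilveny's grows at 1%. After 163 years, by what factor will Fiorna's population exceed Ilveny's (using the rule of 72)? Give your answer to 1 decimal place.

Rate gap = 3% − 1% = 2 points.
The ratio doubles every 72/2 ≈ 36.00 years.
163/36.00 ≈ 4.53 doublings → ratio ≈ 2^4.53 ≈ 23.1.

around 23.1 times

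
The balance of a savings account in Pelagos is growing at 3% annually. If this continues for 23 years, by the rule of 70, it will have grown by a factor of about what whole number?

At 3% one doubling takes ≈ 23.33 years; 23 years is 1 of them, so ×2.

2 times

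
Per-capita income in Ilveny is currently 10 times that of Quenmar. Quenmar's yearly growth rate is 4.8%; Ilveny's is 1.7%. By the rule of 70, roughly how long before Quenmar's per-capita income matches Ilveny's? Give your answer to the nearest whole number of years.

What matters is the difference: 3.1 pp.
Rule of 70 on the gap: the ratio halves every 70/3.1 ≈ 22.58 years.
A 10 times gap takes log₂(10) ≈ 3.32 halvings to close: 3.32 × 22.58 ≈ 75 years.

approximately 75 years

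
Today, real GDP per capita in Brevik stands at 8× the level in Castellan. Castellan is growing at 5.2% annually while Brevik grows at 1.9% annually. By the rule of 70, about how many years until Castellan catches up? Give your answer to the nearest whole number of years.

Castellan gains on Brevik at 5.2% − 1.9% = 3.3 points a year.
At that relative rate the gap halves every 70/3.3 ≈ 21.21 years.
An 8× gap closes after 3 halvings: 3 × 21.21 ≈ 64 years.

about 64 years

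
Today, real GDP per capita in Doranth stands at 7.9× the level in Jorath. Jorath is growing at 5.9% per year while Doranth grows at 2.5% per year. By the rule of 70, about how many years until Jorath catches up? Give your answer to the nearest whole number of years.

The growth-rate gap is 5.9% − 2.5% = 3.4 percentage points.
So the ratio between them halves every 70/3.4 ≈ 20.59 years.
A 7.9× gap takes log₂(7.9) ≈ 2.98 halvings to close: 2.98 × 20.59 ≈ 61 years.

around 61 years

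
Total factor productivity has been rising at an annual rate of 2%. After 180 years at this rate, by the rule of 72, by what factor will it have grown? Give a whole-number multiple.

about 32 times

72/2 ≈ 36.00 years per doubling.
180 years fits 5 doublings: 2^5 = 32.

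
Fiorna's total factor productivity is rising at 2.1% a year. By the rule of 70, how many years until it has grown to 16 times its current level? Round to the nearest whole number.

One doubling takes 70/2.1 = 33.33 years.
16× is 4 doublings, so 4 × 33.33 ≈ 133 years.

approximately 133 years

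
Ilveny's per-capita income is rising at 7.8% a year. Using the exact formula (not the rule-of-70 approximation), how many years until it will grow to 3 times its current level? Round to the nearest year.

t = ln(3) / ln(1 + 0.078) = 1.0986 / 0.075107 ≈ 14.63.
≈ 15 years.

15 years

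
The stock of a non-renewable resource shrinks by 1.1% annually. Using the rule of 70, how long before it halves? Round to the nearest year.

Falling at 1.1%, it halves about every 70/1.1 = 63.64 years.

roughly 64 years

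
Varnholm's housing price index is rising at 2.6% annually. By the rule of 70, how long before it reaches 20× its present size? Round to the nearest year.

At 2.6% it doubles every 70/2.6 ≈ 26.92 years.
Reaching 20× takes log₂(20) ≈ 4.32 doublings.
4.32 × 26.92 ≈ 116 years.

approximately 116 years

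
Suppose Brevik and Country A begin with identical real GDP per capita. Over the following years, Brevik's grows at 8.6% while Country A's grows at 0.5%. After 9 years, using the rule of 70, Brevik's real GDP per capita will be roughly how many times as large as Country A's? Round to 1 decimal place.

approximately 2.1 times

Brevik pulls ahead at 8.1 pp per year, so the ratio doubles every 70/8.1 ≈ 8.64 years.
In 9 years that's 1.04 doublings: 2^1.04 ≈ 2.1.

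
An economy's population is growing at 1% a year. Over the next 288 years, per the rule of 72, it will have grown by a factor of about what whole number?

Doubling time ≈ 72/1 = 72.00 years.
288/72.00 ≈ 4 doublings, so about 2^4 = 16×.

≈ 16 times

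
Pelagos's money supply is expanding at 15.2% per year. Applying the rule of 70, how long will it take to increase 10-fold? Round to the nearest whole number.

Doubling time ≈ 70/15.2 = 4.61 years.
10× is log₂ 10 ≈ 3.32 doublings, so ≈ 3.32 × 4.61 = 15 years.

15 years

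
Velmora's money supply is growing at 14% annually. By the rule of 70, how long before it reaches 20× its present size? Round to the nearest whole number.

around 22 years

At 14% it doubles every 70/14 ≈ 5.00 years.
Reaching 20× takes log₂(20) ≈ 4.32 doublings.
4.32 × 5.00 ≈ 22 years.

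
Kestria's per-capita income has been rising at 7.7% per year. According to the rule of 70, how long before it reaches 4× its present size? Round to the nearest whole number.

around 18 years

At 7.7% it doubles every 70/7.7 ≈ 9.09 years.
4× is 2 doublings, so 2 × 9.09 ≈ 18 years.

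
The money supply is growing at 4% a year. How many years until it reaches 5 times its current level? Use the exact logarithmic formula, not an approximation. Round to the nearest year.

t = ln(5) / ln(1 + 0.04) = 1.6094 / 0.039221 ≈ 41.03.
≈ 41 years.

41 years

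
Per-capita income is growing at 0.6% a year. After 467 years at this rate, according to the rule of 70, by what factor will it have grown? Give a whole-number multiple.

70/0.6 ≈ 116.67 years per doubling.
467 years fits 4 doublings: 2^4 = 16.

approximately 16 times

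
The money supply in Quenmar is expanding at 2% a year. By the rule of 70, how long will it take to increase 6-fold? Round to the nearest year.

roughly 90 years

One doubling takes 70/2 = 35.00 years.
Reaching 6× takes log₂(6) ≈ 2.58 doublings.
2.58 × 35.00 ≈ 90 years.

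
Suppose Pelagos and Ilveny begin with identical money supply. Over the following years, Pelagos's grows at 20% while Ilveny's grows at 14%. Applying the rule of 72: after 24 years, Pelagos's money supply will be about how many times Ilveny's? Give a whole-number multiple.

Only the 6-point difference matters.
72/6 ≈ 12.00 years per doubling of the ratio; 24 years gives 2.00 doublings, so ≈ 4×.

4 times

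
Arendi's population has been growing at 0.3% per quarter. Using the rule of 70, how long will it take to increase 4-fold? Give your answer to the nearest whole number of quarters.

At 0.3% it doubles every 70/0.3 ≈ 233.33 quarters.
4× is 2 doublings, so 2 × 233.33 ≈ 467 quarters.

467 quarters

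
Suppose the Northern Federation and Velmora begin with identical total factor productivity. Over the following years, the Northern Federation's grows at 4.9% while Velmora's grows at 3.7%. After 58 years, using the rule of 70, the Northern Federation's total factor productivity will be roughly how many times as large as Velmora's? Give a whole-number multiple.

Only the 1.2-point difference matters.
70/1.2 ≈ 58.33 years per doubling of the ratio; 58 years gives 0.99 doublings, so ≈ 2×.

roughly 2 times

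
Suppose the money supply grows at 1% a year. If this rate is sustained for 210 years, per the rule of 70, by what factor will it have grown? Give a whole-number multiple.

Doubling time ≈ 70/1 = 70.00 years.
210/70.00 ≈ 3 doublings, so about 2^3 = 8×.

roughly 8 times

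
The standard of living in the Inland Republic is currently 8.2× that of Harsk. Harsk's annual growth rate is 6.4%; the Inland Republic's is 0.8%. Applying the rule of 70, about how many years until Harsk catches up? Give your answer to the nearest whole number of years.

roughly 38 years

What matters is the difference: 5.6 pp.
Rule of 70 on the gap: the ratio halves every 70/5.6 ≈ 12.50 years.
An 8.2× gap takes log₂(8.2) ≈ 3.04 halvings to close: 3.04 × 12.50 ≈ 38 years.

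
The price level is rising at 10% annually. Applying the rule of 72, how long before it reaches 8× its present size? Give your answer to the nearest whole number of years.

≈ 22 years

One doubling takes 72/10 = 7.20 years.
8 = 2^3, so 3 doublings → 22 years.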